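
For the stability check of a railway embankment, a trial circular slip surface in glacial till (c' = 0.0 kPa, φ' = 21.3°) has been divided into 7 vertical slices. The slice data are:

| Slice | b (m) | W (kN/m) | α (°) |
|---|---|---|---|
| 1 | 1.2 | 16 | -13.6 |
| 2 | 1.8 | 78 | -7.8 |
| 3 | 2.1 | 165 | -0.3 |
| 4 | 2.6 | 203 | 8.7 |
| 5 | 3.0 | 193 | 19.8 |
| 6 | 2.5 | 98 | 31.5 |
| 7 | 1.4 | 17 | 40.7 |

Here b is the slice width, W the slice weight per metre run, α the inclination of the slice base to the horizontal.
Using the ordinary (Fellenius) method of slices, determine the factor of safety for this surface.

FS = 2.01

Ordinary method of slices: FS = Σ[c'·Δl_i + (W_i cosα_i)·tanφ'] / Σ W_i sinα_i, with Δl_i = b_i / cosα_i.
Slice 1: Δl = 1.2/cos(-13.6°) = 1.235 m; N'_1 = 16·cos(-13.6°) = 15.6; c'Δl = 0.00; W sinα = -3.8
Slice 2: Δl = 1.8/cos(-7.8°) = 1.817 m; N'_2 = 78·cos(-7.8°) = 77.3; c'Δl = 0.00; W sinα = -10.6
Slice 3: Δl = 2.1/cos(-0.3°) = 2.100 m; N'_3 = 165·cos(-0.3°) = 165.0; c'Δl = 0.00; W sinα = -0.9
Slice 4: Δl = 2.6/cos8.7° = 2.630 m; N'_4 = 203·cos8.7° = 200.7; c'Δl = 0.00; W sinα = 30.7
Slice 5: Δl = 3.0/cos19.8° = 3.189 m; N'_5 = 193·cos19.8° = 181.6; c'Δl = 0.00; W sinα = 65.4
Slice 6: Δl = 2.5/cos31.5° = 2.932 m; N'_6 = 98·cos31.5° = 83.6; c'Δl = 0.00; W sinα = 51.2
Slice 7: Δl = 1.4/cos40.7° = 1.847 m; N'_7 = 17·cos40.7° = 12.9; c'Δl = 0.00; W sinα = 11.1
Σc'Δl = 0.0 kN/m; ΣN' = 736.5 kN/m; ΣW sinα = 143.2 kN/m
Resisting = 0.0 + 736.5·tan21.3° = 0.0 + 287.2 = 287.2 kN/m
FS = 287.2 / 143.2 = 2.006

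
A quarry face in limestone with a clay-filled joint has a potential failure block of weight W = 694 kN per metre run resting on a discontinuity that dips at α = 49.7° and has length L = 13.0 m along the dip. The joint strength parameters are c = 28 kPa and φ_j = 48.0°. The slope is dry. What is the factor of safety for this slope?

FS = 1.63

Resolving the block weight along and normal to the plane and applying the Mohr–Coulomb strength on the joint:
N' = W cosα = 694·cos49.7° = 448.9 kN/m
Driving force T = W sinα = 694·sin49.7° = 529.3 kN/m
Resisting force R = c·L + N'·tanφ_j = 28·13.0 + 448.9·tan48.0° = 364.0 + 498.5 = 862.5 kN/m
FS = R / T = 862.5 / 529.3 = 1.630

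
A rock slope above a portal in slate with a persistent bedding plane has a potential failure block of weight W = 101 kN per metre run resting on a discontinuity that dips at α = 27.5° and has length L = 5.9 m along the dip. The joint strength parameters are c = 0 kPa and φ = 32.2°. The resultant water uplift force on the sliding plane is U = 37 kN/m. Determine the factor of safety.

Resolving the block weight along and normal to the plane and applying the Mohr–Coulomb strength on the joint:
N' = W cosα − U = 101·cos27.5° − 37 = 52.6 kN/m
Driving force T = W sinα = 101·sin27.5° = 46.6 kN/m
Resisting force R = c·L + N'·tanφ = 0·5.9 + 52.6·tan32.2° = 0.0 + 33.1 = 33.1 kN/m
FS = R / T = 33.1 / 46.6 = 0.710

FS = 0.71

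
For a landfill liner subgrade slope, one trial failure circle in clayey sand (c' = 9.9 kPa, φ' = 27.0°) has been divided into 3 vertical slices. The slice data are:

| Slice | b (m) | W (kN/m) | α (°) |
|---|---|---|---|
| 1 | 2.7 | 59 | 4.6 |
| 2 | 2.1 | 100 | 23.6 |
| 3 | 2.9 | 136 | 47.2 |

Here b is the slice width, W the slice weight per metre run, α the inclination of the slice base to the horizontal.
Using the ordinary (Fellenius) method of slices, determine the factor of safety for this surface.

FS = 1.49

Ordinary method of slices: FS = Σ[c'·Δl_i + (W_i cosα_i)·tanφ'] / Σ W_i sinα_i, with Δl_i = b_i / cosα_i.
Slice 1: Δl = 2.7/cos4.6° = 2.709 m; N'_1 = 59·cos4.6° = 58.8; c'Δl = 26.82; W sinα = 4.7
Slice 2: Δl = 2.1/cos23.6° = 2.292 m; N'_2 = 100·cos23.6° = 91.6; c'Δl = 22.69; W sinα = 40.0
Slice 3: Δl = 2.9/cos47.2° = 4.268 m; N'_3 = 136·cos47.2° = 92.4; c'Δl = 42.26; W sinα = 99.8
Σc'Δl = 91.8 kN/m; ΣN' = 242.9 kN/m; ΣW sinα = 144.6 kN/m
Resisting = 91.8 + 242.9·tan27.0° = 91.8 + 123.7 = 215.5 kN/m
FS = 215.5 / 144.6 = 1.491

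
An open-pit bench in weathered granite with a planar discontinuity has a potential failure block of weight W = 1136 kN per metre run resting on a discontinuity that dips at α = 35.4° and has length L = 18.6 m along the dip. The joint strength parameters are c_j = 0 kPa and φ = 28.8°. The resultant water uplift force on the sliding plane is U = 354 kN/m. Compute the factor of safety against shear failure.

Resolving the block weight along and normal to the plane and applying the Mohr–Coulomb strength on the joint:
N' = W cosα − U = 1136·cos35.4° − 354 = 572.0 kN/m
Driving force T = W sinα = 1136·sin35.4° = 658.1 kN/m
Resisting force R = c_j·L + N'·tanφ = 0·18.6 + 572.0·tan28.8° = 0.0 + 314.5 = 314.5 kN/m
FS = R / T = 314.5 / 658.1 = 0.478

FS = 0.48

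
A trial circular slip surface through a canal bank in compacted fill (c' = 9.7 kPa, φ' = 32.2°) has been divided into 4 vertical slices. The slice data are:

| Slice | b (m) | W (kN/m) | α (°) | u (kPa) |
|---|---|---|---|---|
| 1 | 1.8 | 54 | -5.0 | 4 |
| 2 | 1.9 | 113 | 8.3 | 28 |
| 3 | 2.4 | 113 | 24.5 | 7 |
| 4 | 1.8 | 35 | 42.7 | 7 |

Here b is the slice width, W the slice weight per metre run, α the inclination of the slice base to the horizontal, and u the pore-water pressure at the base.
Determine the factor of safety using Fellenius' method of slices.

FS = 2.55

Ordinary method of slices: FS = Σ[c'·Δl_i + (W_i cosα_i − u_i·Δl_i)·tanφ'] / Σ W_i sinα_i, with Δl_i = b_i / cosα_i.
Slice 1: Δl = 1.8/cos(-5.0°) = 1.807 m; N'_1 = 54·cos(-5.0°) − 4·1.807 = 46.6; c'Δl = 17.53; W sinα = -4.7
Slice 2: Δl = 1.9/cos8.3° = 1.920 m; N'_2 = 113·cos8.3° − 28·1.920 = 58.1; c'Δl = 18.63; W sinα = 16.3
Slice 3: Δl = 2.4/cos24.5° = 2.637 m; N'_3 = 113·cos24.5° − 7·2.637 = 84.4; c'Δl = 25.58; W sinα = 46.9
Slice 4: Δl = 1.8/cos42.7° = 2.449 m; N'_4 = 35·cos42.7° − 7·2.449 = 8.6; c'Δl = 23.76; W sinα = 23.7
Σc'Δl = 85.5 kN/m; ΣN' = 197.6 kN/m; ΣW sinα = 82.2 kN/m
Resisting = 85.5 + 197.6·tan32.2° = 85.5 + 124.4 = 209.9 kN/m
FS = 209.9 / 82.2 = 2.554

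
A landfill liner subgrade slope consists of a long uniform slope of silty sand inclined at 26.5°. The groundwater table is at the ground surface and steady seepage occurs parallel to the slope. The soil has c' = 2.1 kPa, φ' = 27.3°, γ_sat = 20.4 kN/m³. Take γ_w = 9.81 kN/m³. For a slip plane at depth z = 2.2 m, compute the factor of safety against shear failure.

FS = 0.65

With seepage parallel to the slope and the water table at the surface, the effective normal stress on the slip plane uses the buoyant unit weight γ' = γ_sat − γ_w while the driving shear stress uses γ_sat:
FS = [c' + γ' z cos²β tanφ'] / [γ_sat z sinβ cosβ]
γ' = 20.4 − 9.81 = 10.59 kN/m³
Numerator = 2.1 + 10.59·2.2·cos²26.5°·tan27.3° = 2.1 + 10.59·2.2·0.8009·0.5161 = 11.731 kPa
Denominator = 20.4·2.2·sin26.5°·cos26.5° = 20.4·2.2·0.4462·0.8949 = 17.921 kPa
FS = 11.731 / 17.921 = 0.655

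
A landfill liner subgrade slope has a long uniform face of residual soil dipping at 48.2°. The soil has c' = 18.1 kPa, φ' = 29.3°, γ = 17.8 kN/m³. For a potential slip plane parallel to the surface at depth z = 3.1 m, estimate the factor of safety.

For an infinite slope with a slip plane parallel to the surface (no pore pressure): FS = [c' + γz cos²β tanφ'] / [γz sinβ cosβ].
γz = 17.8·3.1 = 55.18 kN/m²
Numerator = 18.1 + 55.18·cos²48.2°·tan29.3° = 18.1 + 55.18·0.4443·0.5612 = 31.857 kPa
Denominator = 55.18·sin48.2°·cos48.2° = 55.18·0.7455·0.6665 = 27.418 kPa
FS = 31.857 / 27.418 = 1.162

FS = 1.16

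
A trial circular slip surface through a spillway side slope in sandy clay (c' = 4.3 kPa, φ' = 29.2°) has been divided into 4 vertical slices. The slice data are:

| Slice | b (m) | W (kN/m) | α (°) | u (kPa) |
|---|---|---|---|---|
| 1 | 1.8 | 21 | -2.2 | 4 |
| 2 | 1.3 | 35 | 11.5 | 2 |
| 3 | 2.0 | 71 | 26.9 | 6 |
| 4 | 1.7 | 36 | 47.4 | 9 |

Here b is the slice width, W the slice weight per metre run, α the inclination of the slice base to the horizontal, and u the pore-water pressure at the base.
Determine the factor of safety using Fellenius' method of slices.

Ordinary method of slices: FS = Σ[c'·Δl_i + (W_i cosα_i − u_i·Δl_i)·tanφ'] / Σ W_i sinα_i, with Δl_i = b_i / cosα_i.
Slice 1: Δl = 1.8/cos(-2.2°) = 1.801 m; N'_1 = 21·cos(-2.2°) − 4·1.801 = 13.8; c'Δl = 7.75; W sinα = -0.8
Slice 2: Δl = 1.3/cos11.5° = 1.327 m; N'_2 = 35·cos11.5° − 2·1.327 = 31.6; c'Δl = 5.70; W sinα = 7.0
Slice 3: Δl = 2.0/cos26.9° = 2.243 m; N'_3 = 71·cos26.9° − 6·2.243 = 49.9; c'Δl = 9.64; W sinα = 32.1
Slice 4: Δl = 1.7/cos47.4° = 2.512 m; N'_4 = 36·cos47.4° − 9·2.512 = 1.8; c'Δl = 10.80; W sinα = 26.5
Σc'Δl = 33.9 kN/m; ΣN' = 97.0 kN/m; ΣW sinα = 64.8 kN/m
Resisting = 33.9 + 97.0·tan29.2° = 33.9 + 54.2 = 88.1 kN/m
FS = 88.1 / 64.8 = 1.360

FS = 1.36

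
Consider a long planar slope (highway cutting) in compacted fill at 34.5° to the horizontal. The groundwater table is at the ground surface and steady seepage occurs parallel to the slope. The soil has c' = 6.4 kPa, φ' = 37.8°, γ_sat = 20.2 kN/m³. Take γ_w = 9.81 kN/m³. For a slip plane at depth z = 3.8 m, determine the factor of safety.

FS = 0.76

With seepage parallel to the slope and the water table at the surface, the effective normal stress on the slip plane uses the buoyant unit weight γ' = γ_sat − γ_w while the driving shear stress uses γ_sat:
FS = [c' + γ' z cos²β tanφ'] / [γ_sat z sinβ cosβ]
γ' = 20.2 − 9.81 = 10.39 kN/m³
Numerator = 6.4 + 10.39·3.8·cos²34.5°·tan37.8° = 6.4 + 10.39·3.8·0.6792·0.7757 = 27.200 kPa
Denominator = 20.2·3.8·sin34.5°·cos34.5° = 20.2·3.8·0.5664·0.8241 = 35.831 kPa
FS = 27.200 / 35.831 = 0.759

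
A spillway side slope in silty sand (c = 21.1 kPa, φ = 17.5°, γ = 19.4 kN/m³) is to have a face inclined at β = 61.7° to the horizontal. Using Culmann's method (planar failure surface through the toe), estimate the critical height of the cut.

H_c = 12.90 m

Culmann's analysis gives the critical failure plane at α_cr = (β + φ)/2 = (61.7 + 17.5)/2 = 39.6°, and the critical height
H_c = (4c/γ) · sinβ cosφ / [1 − cos(β − φ)]
    = (4·21.1/19.4) · sin61.7°·cos17.5° / [1 − cos(44.2°)]
    = 4.351 · 0.8805·0.9537 / [1 − 0.7169]
    = 4.351 · 0.8397 / 0.2831
    = 12.90 m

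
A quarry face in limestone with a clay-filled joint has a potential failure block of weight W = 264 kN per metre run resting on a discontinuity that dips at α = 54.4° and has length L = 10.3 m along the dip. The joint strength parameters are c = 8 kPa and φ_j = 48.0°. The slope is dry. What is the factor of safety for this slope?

FS = 1.18

Resolving the block weight along and normal to the plane and applying the Mohr–Coulomb strength on the joint:
N' = W cosα = 264·cos54.4° = 153.7 kN/m
Driving force T = W sinα = 264·sin54.4° = 214.7 kN/m
Resisting force R = c·L + N'·tanφ_j = 8·10.3 + 153.7·tan48.0° = 82.4 + 170.7 = 253.1 kN/m
FS = R / T = 253.1 / 214.7 = 1.179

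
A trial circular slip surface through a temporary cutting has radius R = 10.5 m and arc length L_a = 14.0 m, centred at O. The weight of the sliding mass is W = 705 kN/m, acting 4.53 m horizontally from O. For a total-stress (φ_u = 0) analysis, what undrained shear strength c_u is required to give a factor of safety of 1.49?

FS = c_u·L_a·R / (W·d), so c_u = FS·W·d / (L_a·R).
c_u = 1.49·705·4.53 / (14.00·10.5) = 4758.5 / 147.00 = 32.37 kPa

c_u = 32.4 kPa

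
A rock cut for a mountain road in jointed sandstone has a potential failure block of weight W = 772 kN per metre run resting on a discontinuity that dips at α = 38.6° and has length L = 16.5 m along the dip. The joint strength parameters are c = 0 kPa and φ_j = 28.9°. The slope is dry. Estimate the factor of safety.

Resolving the block weight along and normal to the plane and applying the Mohr–Coulomb strength on the joint:
N' = W cosα = 772·cos38.6° = 603.3 kN/m
Driving force T = W sinα = 772·sin38.6° = 481.6 kN/m
Resisting force R = c·L + N'·tanφ_j = 0·16.5 + 603.3·tan28.9° = 0.0 + 333.1 = 333.1 kN/m
FS = R / T = 333.1 / 481.6 = 0.692

FS = 0.69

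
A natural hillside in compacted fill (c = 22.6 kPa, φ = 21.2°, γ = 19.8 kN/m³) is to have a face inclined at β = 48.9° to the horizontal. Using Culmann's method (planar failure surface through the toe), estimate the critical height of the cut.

H_c = 27.99 m

Culmann's analysis gives the critical failure plane at α_cr = (β + φ)/2 = (48.9 + 21.2)/2 = 35.0°, and the critical height
H_c = (4c/γ) · sinβ cosφ / [1 − cos(β − φ)]
    = (4·22.6/19.8) · sin48.9°·cos21.2° / [1 − cos(27.7°)]
    = 4.566 · 0.7536·0.9323 / [1 − 0.8854]
    = 4.566 · 0.7026 / 0.1146
    = 27.99 m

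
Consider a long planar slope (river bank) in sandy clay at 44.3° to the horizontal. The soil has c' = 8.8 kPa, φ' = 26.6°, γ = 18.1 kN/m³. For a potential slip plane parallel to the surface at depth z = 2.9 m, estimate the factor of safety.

FS = 0.85

For an infinite slope with a slip plane parallel to the surface (no pore pressure): FS = [c' + γz cos²β tanφ'] / [γz sinβ cosβ].
γz = 18.1·2.9 = 52.49 kN/m²
Numerator = 8.8 + 52.49·cos²44.3°·tan26.6° = 8.8 + 52.49·0.5122·0.5008 = 22.264 kPa
Denominator = 52.49·sin44.3°·cos44.3° = 52.49·0.6984·0.7157 = 26.237 kPa
FS = 22.264 / 26.237 = 0.849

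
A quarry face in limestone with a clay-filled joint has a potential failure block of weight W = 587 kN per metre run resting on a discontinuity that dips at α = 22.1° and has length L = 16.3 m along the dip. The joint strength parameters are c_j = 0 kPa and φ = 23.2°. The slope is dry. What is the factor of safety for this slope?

FS = 1.06

Resolving the block weight along and normal to the plane and applying the Mohr–Coulomb strength on the joint:
N' = W cosα = 587·cos22.1° = 543.9 kN/m
Driving force T = W sinα = 587·sin22.1° = 220.8 kN/m
Resisting force R = c_j·L + N'·tanφ = 0·16.3 + 543.9·tan23.2° = 0.0 + 233.1 = 233.1 kN/m
FS = R / T = 233.1 / 220.8 = 1.056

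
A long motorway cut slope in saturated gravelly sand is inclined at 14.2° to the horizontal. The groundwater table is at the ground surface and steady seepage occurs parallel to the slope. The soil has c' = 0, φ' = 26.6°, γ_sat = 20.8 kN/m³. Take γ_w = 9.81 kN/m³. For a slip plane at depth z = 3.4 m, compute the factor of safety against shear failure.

With seepage parallel to the slope and the water table at the surface, the effective normal stress on the slip plane uses the buoyant unit weight γ' = γ_sat − γ_w while the driving shear stress uses γ_sat:
FS = [c' + γ' z cos²β tanφ'] / [γ_sat z sinβ cosβ]
(For c' = 0 this reduces to FS = (γ'/γ_sat)·tanφ'/tanβ.)
γ' = 20.8 − 9.81 = 10.99 kN/m³
Numerator = 0.0 + 10.99·3.4·cos²14.2°·tan26.6° = 0.0 + 10.99·3.4·0.9398·0.5008 = 17.586 kPa
Denominator = 20.8·3.4·sin14.2°·cos14.2° = 20.8·3.4·0.2453·0.9694 = 16.818 kPa
FS = 17.586 / 16.818 = 1.046

FS = 1.05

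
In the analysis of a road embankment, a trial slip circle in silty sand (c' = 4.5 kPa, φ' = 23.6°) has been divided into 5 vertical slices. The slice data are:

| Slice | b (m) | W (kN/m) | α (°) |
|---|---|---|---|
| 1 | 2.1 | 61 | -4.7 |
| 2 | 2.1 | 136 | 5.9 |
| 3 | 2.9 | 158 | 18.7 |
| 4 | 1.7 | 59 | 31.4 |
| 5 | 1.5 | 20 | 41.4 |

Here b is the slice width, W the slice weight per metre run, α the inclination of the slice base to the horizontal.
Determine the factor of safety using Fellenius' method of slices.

FS = 2.22

Ordinary method of slices: FS = Σ[c'·Δl_i + (W_i cosα_i)·tanφ'] / Σ W_i sinα_i, with Δl_i = b_i / cosα_i.
Slice 1: Δl = 2.1/cos(-4.7°) = 2.107 m; N'_1 = 61·cos(-4.7°) = 60.8; c'Δl = 9.48; W sinα = -5.0
Slice 2: Δl = 2.1/cos5.9° = 2.111 m; N'_2 = 136·cos5.9° = 135.3; c'Δl = 9.50; W sinα = 14.0
Slice 3: Δl = 2.9/cos18.7° = 3.062 m; N'_3 = 158·cos18.7° = 149.7; c'Δl = 13.78; W sinα = 50.7
Slice 4: Δl = 1.7/cos31.4° = 1.992 m; N'_4 = 59·cos31.4° = 50.4; c'Δl = 8.96; W sinα = 30.7
Slice 5: Δl = 1.5/cos41.4° = 2.000 m; N'_5 = 20·cos41.4° = 15.0; c'Δl = 9.00; W sinα = 13.2
Σc'Δl = 50.7 kN/m; ΣN' = 411.1 kN/m; ΣW sinα = 103.6 kN/m
Resisting = 50.7 + 411.1·tan23.6° = 50.7 + 179.6 = 230.3 kN/m
FS = 230.3 / 103.6 = 2.223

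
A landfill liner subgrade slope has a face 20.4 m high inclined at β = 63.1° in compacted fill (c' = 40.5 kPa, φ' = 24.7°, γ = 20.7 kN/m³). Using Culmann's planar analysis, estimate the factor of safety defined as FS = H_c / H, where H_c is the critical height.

FS = 1.44

H_c = (4c'/γ) · sinβ cosφ' / [1 − cos(β − φ')]
    = (4·40.5/20.7) · sin63.1°·cos24.7° / [1 − cos38.4°]
    = 7.826 · 0.8102 / 0.2163 = 29.31 m
FS = H_c / H = 29.31 / 20.4 = 1.437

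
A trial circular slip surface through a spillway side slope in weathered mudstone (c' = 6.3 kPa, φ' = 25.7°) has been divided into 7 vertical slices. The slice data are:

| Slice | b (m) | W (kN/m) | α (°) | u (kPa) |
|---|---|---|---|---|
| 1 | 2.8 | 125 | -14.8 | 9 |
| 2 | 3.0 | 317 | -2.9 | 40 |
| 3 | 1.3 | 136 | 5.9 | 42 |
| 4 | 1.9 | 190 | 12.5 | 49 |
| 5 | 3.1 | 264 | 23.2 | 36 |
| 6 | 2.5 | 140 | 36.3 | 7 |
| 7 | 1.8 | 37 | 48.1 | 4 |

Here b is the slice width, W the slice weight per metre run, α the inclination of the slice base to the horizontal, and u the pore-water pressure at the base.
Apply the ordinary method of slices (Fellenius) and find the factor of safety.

Ordinary method of slices: FS = Σ[c'·Δl_i + (W_i cosα_i − u_i·Δl_i)·tanφ'] / Σ W_i sinα_i, with Δl_i = b_i / cosα_i.
Slice 1: Δl = 2.8/cos(-14.8°) = 2.896 m; N'_1 = 125·cos(-14.8°) − 9·2.896 = 94.8; c'Δl = 18.25; W sinα = -31.9
Slice 2: Δl = 3.0/cos(-2.9°) = 3.004 m; N'_2 = 317·cos(-2.9°) − 40·3.004 = 196.4; c'Δl = 18.92; W sinα = -16.0
Slice 3: Δl = 1.3/cos5.9° = 1.307 m; N'_3 = 136·cos5.9° − 42·1.307 = 80.4; c'Δl = 8.23; W sinα = 14.0
Slice 4: Δl = 1.9/cos12.5° = 1.946 m; N'_4 = 190·cos12.5° − 49·1.946 = 90.1; c'Δl = 12.26; W sinα = 41.1
Slice 5: Δl = 3.1/cos23.2° = 3.373 m; N'_5 = 264·cos23.2° − 36·3.373 = 121.2; c'Δl = 21.25; W sinα = 104.0
Slice 6: Δl = 2.5/cos36.3° = 3.102 m; N'_6 = 140·cos36.3° − 7·3.102 = 91.1; c'Δl = 19.54; W sinα = 82.9
Slice 7: Δl = 1.8/cos48.1° = 2.695 m; N'_7 = 37·cos48.1° − 4·2.695 = 13.9; c'Δl = 16.98; W sinα = 27.5
Σc'Δl = 115.4 kN/m; ΣN' = 688.0 kN/m; ΣW sinα = 221.6 kN/m
Resisting = 115.4 + 688.0·tan25.7° = 115.4 + 331.1 = 446.6 kN/m
FS = 446.6 / 221.6 = 2.016

FS = 2.02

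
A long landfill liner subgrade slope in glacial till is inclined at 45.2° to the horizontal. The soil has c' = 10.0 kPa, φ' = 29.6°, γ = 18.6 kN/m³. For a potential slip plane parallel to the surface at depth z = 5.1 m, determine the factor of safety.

For an infinite slope with a slip plane parallel to the surface (no pore pressure): FS = [c' + γz cos²β tanφ'] / [γz sinβ cosβ].
γz = 18.6·5.1 = 94.86 kN/m²
Numerator = 10.0 + 94.86·cos²45.2°·tan29.6° = 10.0 + 94.86·0.4965·0.5681 = 36.756 kPa
Denominator = 94.86·sin45.2°·cos45.2° = 94.86·0.7096·0.7046 = 47.429 kPa
FS = 36.756 / 47.429 = 0.775

FS = 0.77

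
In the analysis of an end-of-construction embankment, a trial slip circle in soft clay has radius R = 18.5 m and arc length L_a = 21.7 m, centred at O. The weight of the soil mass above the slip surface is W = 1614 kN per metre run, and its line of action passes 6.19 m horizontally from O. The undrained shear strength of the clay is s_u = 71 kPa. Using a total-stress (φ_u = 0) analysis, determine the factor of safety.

FS = 2.85

Taking moments about the centre O, the resisting moment is provided by the undrained shear strength acting along the arc:
M_R = s_u·L_a·R = 71·21.70·18.5 = 28503.0 kN·m/m
M_D = W·d = 1614·6.19 = 9990.7 kN·m/m
FS = M_R / M_D = 28503.0 / 9990.7 = 2.853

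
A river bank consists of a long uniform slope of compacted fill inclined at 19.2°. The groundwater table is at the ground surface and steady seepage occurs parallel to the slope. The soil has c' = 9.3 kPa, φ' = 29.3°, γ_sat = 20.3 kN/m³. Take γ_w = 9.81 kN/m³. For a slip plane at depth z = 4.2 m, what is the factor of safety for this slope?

With seepage parallel to the slope and the water table at the surface, the effective normal stress on the slip plane uses the buoyant unit weight γ' = γ_sat − γ_w while the driving shear stress uses γ_sat:
FS = [c' + γ' z cos²β tanφ'] / [γ_sat z sinβ cosβ]
γ' = 20.3 − 9.81 = 10.49 kN/m³
Numerator = 9.3 + 10.49·4.2·cos²19.2°·tan29.3° = 9.3 + 10.49·4.2·0.8918·0.5612 = 31.350 kPa
Denominator = 20.3·4.2·sin19.2°·cos19.2° = 20.3·4.2·0.3289·0.9444 = 26.480 kPa
FS = 31.350 / 26.480 = 1.184

FS = 1.18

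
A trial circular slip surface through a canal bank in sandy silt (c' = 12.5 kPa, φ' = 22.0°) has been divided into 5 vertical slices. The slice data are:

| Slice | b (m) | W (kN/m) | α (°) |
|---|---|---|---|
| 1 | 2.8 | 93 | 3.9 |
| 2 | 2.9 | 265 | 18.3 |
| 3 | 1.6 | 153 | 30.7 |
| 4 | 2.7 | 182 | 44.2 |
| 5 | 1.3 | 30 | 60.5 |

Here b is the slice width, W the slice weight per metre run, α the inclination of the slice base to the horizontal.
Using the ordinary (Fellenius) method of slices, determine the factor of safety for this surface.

Ordinary method of slices: FS = Σ[c'·Δl_i + (W_i cosα_i)·tanφ'] / Σ W_i sinα_i, with Δl_i = b_i / cosα_i.
Slice 1: Δl = 2.8/cos3.9° = 2.806 m; N'_1 = 93·cos3.9° = 92.8; c'Δl = 35.08; W sinα = 6.3
Slice 2: Δl = 2.9/cos18.3° = 3.054 m; N'_2 = 265·cos18.3° = 251.6; c'Δl = 38.18; W sinα = 83.2
Slice 3: Δl = 1.6/cos30.7° = 1.861 m; N'_3 = 153·cos30.7° = 131.6; c'Δl = 23.26; W sinα = 78.1
Slice 4: Δl = 2.7/cos44.2° = 3.766 m; N'_4 = 182·cos44.2° = 130.5; c'Δl = 47.08; W sinα = 126.9
Slice 5: Δl = 1.3/cos60.5° = 2.640 m; N'_5 = 30·cos60.5° = 14.8; c'Δl = 33.00; W sinα = 26.1
Σc'Δl = 176.6 kN/m; ΣN' = 621.2 kN/m; ΣW sinα = 320.6 kN/m
Resisting = 176.6 + 621.2·tan22.0° = 176.6 + 251.0 = 427.6 kN/m
FS = 427.6 / 320.6 = 1.334

FS = 1.33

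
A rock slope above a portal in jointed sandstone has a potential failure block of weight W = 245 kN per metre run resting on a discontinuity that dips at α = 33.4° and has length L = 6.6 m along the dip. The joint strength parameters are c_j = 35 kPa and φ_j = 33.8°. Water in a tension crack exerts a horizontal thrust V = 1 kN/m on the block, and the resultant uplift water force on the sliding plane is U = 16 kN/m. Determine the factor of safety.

Resolving the block weight along and normal to the plane and applying the Mohr–Coulomb strength on the joint:
N' = W cosα − U − V sinα = 245·cos33.4° − 16 − 1·sin33.4° = 188.0 kN/m
Driving force T = W sinα + V cosα = 245·sin33.4° + 1·cos33.4° = 135.7 kN/m
Resisting force R = c_j·L + N'·tanφ_j = 35·6.6 + 188.0·tan33.8° = 231.0 + 125.8 = 356.8 kN/m
FS = R / T = 356.8 / 135.7 = 2.630

FS = 2.63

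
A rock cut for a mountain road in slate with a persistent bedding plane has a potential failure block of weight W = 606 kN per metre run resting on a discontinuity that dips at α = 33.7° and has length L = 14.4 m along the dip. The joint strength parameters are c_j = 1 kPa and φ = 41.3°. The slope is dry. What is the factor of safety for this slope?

Resolving the block weight along and normal to the plane and applying the Mohr–Coulomb strength on the joint:
N' = W cosα = 606·cos33.7° = 504.2 kN/m
Driving force T = W sinα = 606·sin33.7° = 336.2 kN/m
Resisting force R = c_j·L + N'·tanφ = 1·14.4 + 504.2·tan41.3° = 14.4 + 442.9 = 457.3 kN/m
FS = R / T = 457.3 / 336.2 = 1.360

FS = 1.36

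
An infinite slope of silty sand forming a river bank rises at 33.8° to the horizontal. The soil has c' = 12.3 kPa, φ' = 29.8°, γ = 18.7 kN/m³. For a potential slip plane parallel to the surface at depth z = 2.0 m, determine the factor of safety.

For an infinite slope with a slip plane parallel to the surface (no pore pressure): FS = [c' + γz cos²β tanφ'] / [γz sinβ cosβ].
γz = 18.7·2.0 = 37.40 kN/m²
Numerator = 12.3 + 37.40·cos²33.8°·tan29.8° = 12.3 + 37.40·0.6905·0.5727 = 27.091 kPa
Denominator = 37.40·sin33.8°·cos33.8° = 37.40·0.5563·0.8310 = 17.289 kPa
FS = 27.091 / 17.289 = 1.567

FS = 1.57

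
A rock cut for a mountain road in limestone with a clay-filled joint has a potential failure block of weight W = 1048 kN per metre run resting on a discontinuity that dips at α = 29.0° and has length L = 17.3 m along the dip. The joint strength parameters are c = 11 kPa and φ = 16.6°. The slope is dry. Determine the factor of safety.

Resolving the block weight along and normal to the plane and applying the Mohr–Coulomb strength on the joint:
N' = W cosα = 1048·cos29.0° = 916.6 kN/m
Driving force T = W sinα = 1048·sin29.0° = 508.1 kN/m
Resisting force R = c·L + N'·tanφ = 11·17.3 + 916.6·tan16.6° = 190.3 + 273.3 = 463.6 kN/m
FS = R / T = 463.6 / 508.1 = 0.912

FS = 0.91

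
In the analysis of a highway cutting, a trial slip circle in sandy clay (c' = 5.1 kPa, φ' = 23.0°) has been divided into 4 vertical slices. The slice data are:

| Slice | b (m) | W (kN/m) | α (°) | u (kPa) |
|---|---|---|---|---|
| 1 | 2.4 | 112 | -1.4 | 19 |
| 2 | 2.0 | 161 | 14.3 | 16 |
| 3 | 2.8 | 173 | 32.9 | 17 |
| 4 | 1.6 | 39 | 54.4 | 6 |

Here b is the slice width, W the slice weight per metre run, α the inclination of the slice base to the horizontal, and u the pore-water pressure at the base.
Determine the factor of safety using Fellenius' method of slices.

Ordinary method of slices: FS = Σ[c'·Δl_i + (W_i cosα_i − u_i·Δl_i)·tanφ'] / Σ W_i sinα_i, with Δl_i = b_i / cosα_i.
Slice 1: Δl = 2.4/cos(-1.4°) = 2.401 m; N'_1 = 112·cos(-1.4°) − 19·2.401 = 66.4; c'Δl = 12.24; W sinα = -2.7
Slice 2: Δl = 2.0/cos14.3° = 2.064 m; N'_2 = 161·cos14.3° − 16·2.064 = 123.0; c'Δl = 10.53; W sinα = 39.8
Slice 3: Δl = 2.8/cos32.9° = 3.335 m; N'_3 = 173·cos32.9° − 17·3.335 = 88.6; c'Δl = 17.01; W sinα = 94.0
Slice 4: Δl = 1.6/cos54.4° = 2.749 m; N'_4 = 39·cos54.4° − 6·2.749 = 6.2; c'Δl = 14.02; W sinα = 31.7
Σc'Δl = 53.8 kN/m; ΣN' = 284.1 kN/m; ΣW sinα = 162.7 kN/m
Resisting = 53.8 + 284.1·tan23.0° = 53.8 + 120.6 = 174.4 kN/m
FS = 174.4 / 162.7 = 1.072

FS = 1.07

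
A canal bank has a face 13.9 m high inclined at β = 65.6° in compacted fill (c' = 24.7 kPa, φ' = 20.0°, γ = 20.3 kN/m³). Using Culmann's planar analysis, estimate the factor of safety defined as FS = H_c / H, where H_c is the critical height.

FS = 1.00

H_c = (4c'/γ) · sinβ cosφ' / [1 − cos(β − φ')]
    = (4·24.7/20.3) · sin65.6°·cos20.0° / [1 − cos45.6°]
    = 4.867 · 0.8558 / 0.3003 = 13.87 m
FS = H_c / H = 13.87 / 13.9 = 0.998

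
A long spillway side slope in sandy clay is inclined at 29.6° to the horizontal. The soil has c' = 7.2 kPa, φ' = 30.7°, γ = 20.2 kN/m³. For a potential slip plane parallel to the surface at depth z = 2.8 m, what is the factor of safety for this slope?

For an infinite slope with a slip plane parallel to the surface (no pore pressure): FS = [c' + γz cos²β tanφ'] / [γz sinβ cosβ].
γz = 20.2·2.8 = 56.56 kN/m²
Numerator = 7.2 + 56.56·cos²29.6°·tan30.7° = 7.2 + 56.56·0.7560·0.5938 = 32.589 kPa
Denominator = 56.56·sin29.6°·cos29.6° = 56.56·0.4939·0.8695 = 24.291 kPa
FS = 32.589 / 24.291 = 1.342

FS = 1.34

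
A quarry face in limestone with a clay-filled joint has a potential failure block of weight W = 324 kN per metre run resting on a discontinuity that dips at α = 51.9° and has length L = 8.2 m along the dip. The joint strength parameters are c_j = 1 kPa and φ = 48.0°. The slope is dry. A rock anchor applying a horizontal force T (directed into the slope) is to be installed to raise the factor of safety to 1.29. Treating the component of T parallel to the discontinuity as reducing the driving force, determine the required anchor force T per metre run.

Resolving forces along and normal to the sliding plane, with the horizontal anchor force T adding T·sinα to the effective normal force and T·cosα acting up the plane against the driving force:
FS = [c_jL + (W cosα + T sinα) tanφ] / [W sinα − T cosα]
Without the anchor: N' = 199.9 kN/m, driving T_d = 255.0 kN/m, resisting R = 1·8.2 + 199.9·tan48.0° = 230.2 kN/m, FS = 0.90.
Setting FS = 1.29 and solving for T:
1.29·(255.0 − T cos51.9°) = 230.2 + T sin51.9°·tan48.0°
T·(sin51.9°·tan48.0° + 1.29·cos51.9°) = 1.29·255.0 − 230.2
T·(0.7869·1.1106 + 1.29·0.6170) = 328.9 − 230.2 = 98.7
T·1.6700 = 98.7
T = 59.1 kN/m

T = 59 kN/m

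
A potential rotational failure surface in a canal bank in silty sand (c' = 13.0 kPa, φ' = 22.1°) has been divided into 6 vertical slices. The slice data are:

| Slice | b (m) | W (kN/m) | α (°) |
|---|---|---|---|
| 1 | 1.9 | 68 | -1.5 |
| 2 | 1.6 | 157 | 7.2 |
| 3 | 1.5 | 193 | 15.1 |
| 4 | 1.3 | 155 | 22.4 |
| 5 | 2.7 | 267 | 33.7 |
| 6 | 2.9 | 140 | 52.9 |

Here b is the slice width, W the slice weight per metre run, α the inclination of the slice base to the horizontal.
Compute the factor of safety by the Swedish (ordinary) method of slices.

FS = 1.39

Ordinary method of slices: FS = Σ[c'·Δl_i + (W_i cosα_i)·tanφ'] / Σ W_i sinα_i, with Δl_i = b_i / cosα_i.
Slice 1: Δl = 1.9/cos(-1.5°) = 1.901 m; N'_1 = 68·cos(-1.5°) = 68.0; c'Δl = 24.71; W sinα = -1.8
Slice 2: Δl = 1.6/cos7.2° = 1.613 m; N'_2 = 157·cos7.2° = 155.8; c'Δl = 20.97; W sinα = 19.7
Slice 3: Δl = 1.5/cos15.1° = 1.554 m; N'_3 = 193·cos15.1° = 186.3; c'Δl = 20.20; W sinα = 50.3
Slice 4: Δl = 1.3/cos22.4° = 1.406 m; N'_4 = 155·cos22.4° = 143.3; c'Δl = 18.28; W sinα = 59.1
Slice 5: Δl = 2.7/cos33.7° = 3.245 m; N'_5 = 267·cos33.7° = 222.1; c'Δl = 42.19; W sinα = 148.1
Slice 6: Δl = 2.9/cos52.9° = 4.808 m; N'_6 = 140·cos52.9° = 84.4; c'Δl = 62.50; W sinα = 111.7
Σc'Δl = 188.8 kN/m; ΣN' = 860.0 kN/m; ΣW sinα = 387.0 kN/m
Resisting = 188.8 + 860.0·tan22.1° = 188.8 + 349.2 = 538.0 kN/m
FS = 538.0 / 387.0 = 1.390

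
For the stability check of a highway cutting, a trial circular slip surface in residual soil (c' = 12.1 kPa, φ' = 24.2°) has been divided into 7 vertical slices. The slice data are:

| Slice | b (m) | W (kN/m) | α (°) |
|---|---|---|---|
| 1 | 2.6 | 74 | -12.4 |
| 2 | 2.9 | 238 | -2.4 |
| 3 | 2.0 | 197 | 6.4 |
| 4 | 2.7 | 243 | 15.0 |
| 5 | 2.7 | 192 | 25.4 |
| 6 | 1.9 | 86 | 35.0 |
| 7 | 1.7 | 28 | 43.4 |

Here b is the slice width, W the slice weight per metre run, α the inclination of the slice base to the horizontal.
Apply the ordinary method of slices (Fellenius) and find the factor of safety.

FS = 3.19

Ordinary method of slices: FS = Σ[c'·Δl_i + (W_i cosα_i)·tanφ'] / Σ W_i sinα_i, with Δl_i = b_i / cosα_i.
Slice 1: Δl = 2.6/cos(-12.4°) = 2.662 m; N'_1 = 74·cos(-12.4°) = 72.3; c'Δl = 32.21; W sinα = -15.9
Slice 2: Δl = 2.9/cos(-2.4°) = 2.903 m; N'_2 = 238·cos(-2.4°) = 237.8; c'Δl = 35.12; W sinα = -10.0
Slice 3: Δl = 2.0/cos6.4° = 2.013 m; N'_3 = 197·cos6.4° = 195.8; c'Δl = 24.35; W sinα = 22.0
Slice 4: Δl = 2.7/cos15.0° = 2.795 m; N'_4 = 243·cos15.0° = 234.7; c'Δl = 33.82; W sinα = 62.9
Slice 5: Δl = 2.7/cos25.4° = 2.989 m; N'_5 = 192·cos25.4° = 173.4; c'Δl = 36.17; W sinα = 82.4
Slice 6: Δl = 1.9/cos35.0° = 2.319 m; N'_6 = 86·cos35.0° = 70.4; c'Δl = 28.07; W sinα = 49.3
Slice 7: Δl = 1.7/cos43.4° = 2.340 m; N'_7 = 28·cos43.4° = 20.3; c'Δl = 28.31; W sinα = 19.2
Σc'Δl = 218.0 kN/m; ΣN' = 1004.8 kN/m; ΣW sinα = 209.9 kN/m
Resisting = 218.0 + 1004.8·tan24.2° = 218.0 + 451.6 = 669.6 kN/m
FS = 669.6 / 209.9 = 3.190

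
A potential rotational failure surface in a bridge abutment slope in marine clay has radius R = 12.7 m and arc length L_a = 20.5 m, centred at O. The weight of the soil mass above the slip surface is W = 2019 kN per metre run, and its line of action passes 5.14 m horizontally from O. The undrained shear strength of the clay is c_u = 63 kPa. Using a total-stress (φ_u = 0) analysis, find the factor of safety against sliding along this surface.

FS = 1.58

Taking moments about the centre O, the resisting moment is provided by the undrained shear strength acting along the arc:
M_R = c_u·L_a·R = 63·20.50·12.7 = 16402.0 kN·m/m
M_D = W·d = 2019·5.14 = 10377.7 kN·m/m
FS = M_R / M_D = 16402.0 / 10377.7 = 1.581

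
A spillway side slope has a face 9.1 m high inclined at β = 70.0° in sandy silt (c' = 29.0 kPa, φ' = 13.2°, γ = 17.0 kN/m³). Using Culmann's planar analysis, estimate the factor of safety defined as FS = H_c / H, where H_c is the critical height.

H_c = (4c'/γ) · sinβ cosφ' / [1 − cos(β − φ')]
    = (4·29.0/17.0) · sin70.0°·cos13.2° / [1 − cos56.8°]
    = 6.824 · 0.9149 / 0.4524 = 13.80 m
FS = H_c / H = 13.80 / 9.1 = 1.516

FS = 1.52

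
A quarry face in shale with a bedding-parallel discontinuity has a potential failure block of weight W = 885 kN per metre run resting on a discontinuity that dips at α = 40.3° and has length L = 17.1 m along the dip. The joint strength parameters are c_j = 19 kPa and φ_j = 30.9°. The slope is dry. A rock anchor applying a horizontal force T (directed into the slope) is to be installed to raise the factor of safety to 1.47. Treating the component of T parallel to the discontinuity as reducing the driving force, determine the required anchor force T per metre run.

T = 75 kN/m

Resolving forces along and normal to the sliding plane, with the horizontal anchor force T adding T·sinα to the effective normal force and T·cosα acting up the plane against the driving force:
FS = [c_jL + (W cosα + T sinα) tanφ_j] / [W sinα − T cosα]
Without the anchor: N' = 675.0 kN/m, driving T_d = 572.4 kN/m, resisting R = 19·17.1 + 675.0·tan30.9° = 728.9 kN/m, FS = 1.27.
Setting FS = 1.47 and solving for T:
1.47·(572.4 − T cos40.3°) = 728.9 + T sin40.3°·tan30.9°
T·(sin40.3°·tan30.9° + 1.47·cos40.3°) = 1.47·572.4 − 728.9
T·(0.6468·0.5985 + 1.47·0.7627) = 841.4 − 728.9 = 112.6
T·1.5082 = 112.6
T = 74.6 kN/m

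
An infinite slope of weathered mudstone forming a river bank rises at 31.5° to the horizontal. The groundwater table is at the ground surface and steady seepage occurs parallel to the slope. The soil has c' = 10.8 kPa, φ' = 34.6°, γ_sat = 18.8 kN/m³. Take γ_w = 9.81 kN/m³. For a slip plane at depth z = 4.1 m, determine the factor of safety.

With seepage parallel to the slope and the water table at the surface, the effective normal stress on the slip plane uses the buoyant unit weight γ' = γ_sat − γ_w while the driving shear stress uses γ_sat:
FS = [c' + γ' z cos²β tanφ'] / [γ_sat z sinβ cosβ]
γ' = 18.8 − 9.81 = 8.99 kN/m³
Numerator = 10.8 + 8.99·4.1·cos²31.5°·tan34.6° = 10.8 + 8.99·4.1·0.7270·0.6899 = 29.286 kPa
Denominator = 18.8·4.1·sin31.5°·cos31.5° = 18.8·4.1·0.5225·0.8526 = 34.339 kPa
FS = 29.286 / 34.339 = 0.853

FS = 0.85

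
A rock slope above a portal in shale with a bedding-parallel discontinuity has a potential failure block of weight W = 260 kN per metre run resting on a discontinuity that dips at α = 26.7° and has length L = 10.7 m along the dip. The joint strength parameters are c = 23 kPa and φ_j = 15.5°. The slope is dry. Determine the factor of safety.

FS = 2.66

Resolving the block weight along and normal to the plane and applying the Mohr–Coulomb strength on the joint:
N' = W cosα = 260·cos26.7° = 232.3 kN/m
Driving force T = W sinα = 260·sin26.7° = 116.8 kN/m
Resisting force R = c·L + N'·tanφ_j = 23·10.7 + 232.3·tan15.5° = 246.1 + 64.4 = 310.5 kN/m
FS = R / T = 310.5 / 116.8 = 2.658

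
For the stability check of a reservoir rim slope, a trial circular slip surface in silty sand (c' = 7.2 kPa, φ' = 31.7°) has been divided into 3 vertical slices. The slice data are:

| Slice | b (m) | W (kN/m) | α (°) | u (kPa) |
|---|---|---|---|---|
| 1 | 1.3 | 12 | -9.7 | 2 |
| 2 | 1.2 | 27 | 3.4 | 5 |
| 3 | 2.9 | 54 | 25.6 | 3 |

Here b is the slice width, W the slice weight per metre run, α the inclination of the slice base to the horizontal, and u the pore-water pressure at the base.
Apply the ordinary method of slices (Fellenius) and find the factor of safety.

Ordinary method of slices: FS = Σ[c'·Δl_i + (W_i cosα_i − u_i·Δl_i)·tanφ'] / Σ W_i sinα_i, with Δl_i = b_i / cosα_i.
Slice 1: Δl = 1.3/cos(-9.7°) = 1.319 m; N'_1 = 12·cos(-9.7°) − 2·1.319 = 9.2; c'Δl = 9.50; W sinα = -2.0
Slice 2: Δl = 1.2/cos3.4° = 1.202 m; N'_2 = 27·cos3.4° − 5·1.202 = 20.9; c'Δl = 8.66; W sinα = 1.6
Slice 3: Δl = 2.9/cos25.6° = 3.216 m; N'_3 = 54·cos25.6° − 3·3.216 = 39.1; c'Δl = 23.15; W sinα = 23.3
Σc'Δl = 41.3 kN/m; ΣN' = 69.2 kN/m; ΣW sinα = 22.9 kN/m
Resisting = 41.3 + 69.2·tan31.7° = 41.3 + 42.7 = 84.0 kN/m
FS = 84.0 / 22.9 = 3.668

FS = 3.67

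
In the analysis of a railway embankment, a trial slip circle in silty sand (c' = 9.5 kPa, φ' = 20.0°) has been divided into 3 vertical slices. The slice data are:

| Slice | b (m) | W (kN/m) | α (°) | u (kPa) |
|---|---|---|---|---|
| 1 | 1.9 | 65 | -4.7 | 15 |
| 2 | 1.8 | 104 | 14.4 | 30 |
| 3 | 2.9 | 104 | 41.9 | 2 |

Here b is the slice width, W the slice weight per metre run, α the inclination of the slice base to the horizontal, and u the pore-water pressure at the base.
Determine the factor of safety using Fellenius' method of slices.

Ordinary method of slices: FS = Σ[c'·Δl_i + (W_i cosα_i − u_i·Δl_i)·tanφ'] / Σ W_i sinα_i, with Δl_i = b_i / cosα_i.
Slice 1: Δl = 1.9/cos(-4.7°) = 1.906 m; N'_1 = 65·cos(-4.7°) − 15·1.906 = 36.2; c'Δl = 18.11; W sinα = -5.3
Slice 2: Δl = 1.8/cos14.4° = 1.858 m; N'_2 = 104·cos14.4° − 30·1.858 = 45.0; c'Δl = 17.65; W sinα = 25.9
Slice 3: Δl = 2.9/cos41.9° = 3.896 m; N'_3 = 104·cos41.9° − 2·3.896 = 69.6; c'Δl = 37.01; W sinα = 69.5
Σc'Δl = 72.8 kN/m; ΣN' = 150.8 kN/m; ΣW sinα = 90.0 kN/m
Resisting = 72.8 + 150.8·tan20.0° = 72.8 + 54.9 = 127.7 kN/m
FS = 127.7 / 90.0 = 1.419

FS = 1.42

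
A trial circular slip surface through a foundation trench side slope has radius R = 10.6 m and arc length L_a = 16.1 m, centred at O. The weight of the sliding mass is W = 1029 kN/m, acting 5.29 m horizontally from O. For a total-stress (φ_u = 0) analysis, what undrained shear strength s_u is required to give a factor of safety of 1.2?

FS = s_u·L_a·R / (W·d), so s_u = FS·W·d / (L_a·R).
s_u = 1.2·1029·5.29 / (16.10·10.6) = 6532.1 / 170.66 = 38.28 kPa

s_u = 38.3 kPa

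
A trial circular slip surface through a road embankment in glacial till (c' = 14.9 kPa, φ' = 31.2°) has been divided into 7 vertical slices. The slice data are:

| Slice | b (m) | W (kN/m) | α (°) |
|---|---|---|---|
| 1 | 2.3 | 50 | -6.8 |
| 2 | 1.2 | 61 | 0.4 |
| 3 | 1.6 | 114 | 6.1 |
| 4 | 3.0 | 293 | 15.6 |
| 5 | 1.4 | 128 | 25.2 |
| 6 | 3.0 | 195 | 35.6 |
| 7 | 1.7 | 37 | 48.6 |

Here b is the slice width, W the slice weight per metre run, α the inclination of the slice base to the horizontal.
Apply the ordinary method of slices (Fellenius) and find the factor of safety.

FS = 2.58

Ordinary method of slices: FS = Σ[c'·Δl_i + (W_i cosα_i)·tanφ'] / Σ W_i sinα_i, with Δl_i = b_i / cosα_i.
Slice 1: Δl = 2.3/cos(-6.8°) = 2.316 m; N'_1 = 50·cos(-6.8°) = 49.6; c'Δl = 34.51; W sinα = -5.9
Slice 2: Δl = 1.2/cos0.4° = 1.200 m; N'_2 = 61·cos0.4° = 61.0; c'Δl = 17.88; W sinα = 0.4
Slice 3: Δl = 1.6/cos6.1° = 1.609 m; N'_3 = 114·cos6.1° = 113.4; c'Δl = 23.98; W sinα = 12.1
Slice 4: Δl = 3.0/cos15.6° = 3.115 m; N'_4 = 293·cos15.6° = 282.2; c'Δl = 46.41; W sinα = 78.8
Slice 5: Δl = 1.4/cos25.2° = 1.547 m; N'_5 = 128·cos25.2° = 115.8; c'Δl = 23.05; W sinα = 54.5
Slice 6: Δl = 3.0/cos35.6° = 3.690 m; N'_6 = 195·cos35.6° = 158.6; c'Δl = 54.97; W sinα = 113.5
Slice 7: Δl = 1.7/cos48.6° = 2.571 m; N'_7 = 37·cos48.6° = 24.5; c'Δl = 38.30; W sinα = 27.8
Σc'Δl = 239.1 kN/m; ΣN' = 805.0 kN/m; ΣW sinα = 281.2 kN/m
Resisting = 239.1 + 805.0·tan31.2° = 239.1 + 487.6 = 726.7 kN/m
FS = 726.7 / 281.2 = 2.584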